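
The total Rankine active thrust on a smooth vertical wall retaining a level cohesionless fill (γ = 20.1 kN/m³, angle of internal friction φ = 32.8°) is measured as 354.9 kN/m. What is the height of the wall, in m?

10.9 m

K_a = 0.2973. P_a = ½ K_a γ H² ⇒ H = √(2P_a/(K_a γ)).
H = √(2×354.9/(0.2973×20.1)) = 10.90 m.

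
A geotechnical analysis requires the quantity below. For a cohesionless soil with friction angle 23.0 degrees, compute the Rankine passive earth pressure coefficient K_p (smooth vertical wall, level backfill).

2.28

K_p = (1 + sin φ)/(1 − sin φ) = tan²(45° + 23.0°/2) = 2.283.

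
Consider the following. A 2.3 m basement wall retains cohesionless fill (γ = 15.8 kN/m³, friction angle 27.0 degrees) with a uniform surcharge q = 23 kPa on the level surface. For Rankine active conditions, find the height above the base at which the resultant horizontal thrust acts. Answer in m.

K_a = 0.3755.
Triangular part P₁ = ½K_aγH² = 15.69 at H/3 = 0.7667 m; rectangular part P₂ = K_a q H = 19.87 at H/2 = 1.150 m.
ȳ = (P₁·0.7667 + P₂·1.150)/(P₁+P₂) = 0.9808 m.

0.981 m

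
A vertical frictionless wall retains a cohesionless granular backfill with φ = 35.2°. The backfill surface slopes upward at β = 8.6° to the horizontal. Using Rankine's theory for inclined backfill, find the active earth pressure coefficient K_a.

0.276

K_a = cos β · (cos β − √(cos²β − cos²φ)) / (cos β + √(cos²β − cos²φ)).
cos β = 0.9888, cos φ = 0.8171, √(cos²β − cos²φ) = 0.5567.
K_a = 0.9888 × (0.9888 − 0.5567)/(0.9888 + 0.5567) = 0.2764.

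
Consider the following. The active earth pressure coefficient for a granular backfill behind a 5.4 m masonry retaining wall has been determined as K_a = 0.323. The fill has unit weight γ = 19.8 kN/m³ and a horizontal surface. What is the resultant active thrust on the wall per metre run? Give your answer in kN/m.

P = ½ K_a γ H² = 0.5 × 0.323 × 19.8 × 5.4² = 93.24 kN/m.

93.2 kN/m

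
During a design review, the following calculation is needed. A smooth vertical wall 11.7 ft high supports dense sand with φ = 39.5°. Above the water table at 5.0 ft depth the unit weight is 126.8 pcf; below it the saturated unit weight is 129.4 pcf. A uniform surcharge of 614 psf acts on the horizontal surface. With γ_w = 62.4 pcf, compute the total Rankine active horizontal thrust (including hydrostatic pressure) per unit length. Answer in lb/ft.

K_a = tan²(45° − φ/2) = 0.2224.
γ' = 129.4 − 62.4 = 67.00 pcf. h₂ = H − d_w = 6.7 ft.
σ'_h: at surface K_a·q = 136.6; at WT K_a(q+γd_w) = 277.6; at base K_a(q+γd_w+γ'h₂) = 377.5 psf.
P₁ = ½(136.6+277.6)×5.0 = 1035; P₂ = ½(277.6+377.5)×6.7 = 2194; P_w = ½γ_w h₂² = 1401.
Total = 1035+2194+1401 = 4630 lb/ft.

4630 lb/ft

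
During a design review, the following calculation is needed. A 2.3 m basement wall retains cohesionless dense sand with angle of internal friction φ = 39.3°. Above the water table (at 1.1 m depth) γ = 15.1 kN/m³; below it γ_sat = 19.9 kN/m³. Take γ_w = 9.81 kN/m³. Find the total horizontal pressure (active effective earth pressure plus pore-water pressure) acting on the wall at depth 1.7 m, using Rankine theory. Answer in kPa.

11.0 kPa

K_a = (1 − sin φ)/(1 + sin φ) = 0.2245.
γ' = 19.9 − 9.81 = 10.09 kN/m³.
Effective vertical stress at 1.7 m: σ'_v = 15.1×1.1 + 10.09×0.600 = 22.66 kPa.
σ'_h = K_a σ'_v = 0.2245 × 22.66 = 5.087 kPa; u = γ_w × 0.600 = 5.886 kPa.
Total σ_h = 5.087 + 5.886 = 10.97 kPa.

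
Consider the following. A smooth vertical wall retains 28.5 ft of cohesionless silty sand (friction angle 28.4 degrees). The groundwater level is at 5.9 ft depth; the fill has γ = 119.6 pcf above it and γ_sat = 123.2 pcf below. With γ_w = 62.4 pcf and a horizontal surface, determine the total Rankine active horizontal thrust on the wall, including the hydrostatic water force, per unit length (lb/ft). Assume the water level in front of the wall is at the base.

K_a = tan²(45° − φ/2) = 0.3554.
γ' = 123.2 − 62.4 = 60.80 pcf. Depth below WT = 22.6 ft.
σ'_h at WT = K_a γ d_w = 250.8 psf; at base = 250.8 + K_a γ' × 22.6 = 739.0 psf.
P₁ (0–5.9 ft) = ½×250.8×5.9 = 739.7. P₂ (5.9–28.5 ft) = ½(250.8+739.0)×22.6 = 11180.
P_w = ½ γ_w h₂² = 0.5×62.4×22.6² = 15940. Total = 739.7+11180+15940 = 27860 lb/ft.

27900 lb/ft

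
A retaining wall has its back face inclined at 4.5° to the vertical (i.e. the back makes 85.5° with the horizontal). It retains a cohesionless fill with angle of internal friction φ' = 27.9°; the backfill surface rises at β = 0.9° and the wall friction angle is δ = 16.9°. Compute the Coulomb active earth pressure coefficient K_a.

0.362

K_a = sin²(α+φ) / [sin²α · sin(α−δ) · (1 + √{sin(φ+δ)sin(φ−β) / (sin(α−δ)sin(α+β))})²].
With α = 85.5°, φ = 27.9°, δ = 16.9°, β = 0.9°: K_a = 0.3615.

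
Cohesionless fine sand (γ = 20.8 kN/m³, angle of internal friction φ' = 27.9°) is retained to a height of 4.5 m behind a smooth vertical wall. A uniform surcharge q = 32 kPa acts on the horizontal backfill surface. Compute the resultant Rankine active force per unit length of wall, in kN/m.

K_a = tan²(45° − φ/2) = 0.3625.
Soil triangle: ½ K_a γ H² = 0.5×0.3625×20.8×4.5² = 76.33 kN/m.
Surcharge rectangle: K_a q H = 0.3625×32×4.5 = 52.19 kN/m.
Total = 76.33 + 52.19 = 128.5 kN/m.

129 kN/m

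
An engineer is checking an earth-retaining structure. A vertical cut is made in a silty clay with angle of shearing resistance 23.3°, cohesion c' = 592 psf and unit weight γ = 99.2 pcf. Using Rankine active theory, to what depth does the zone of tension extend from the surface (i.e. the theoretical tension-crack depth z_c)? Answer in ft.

K_a = tan²(45° − 23.3°/2) = 0.4331; √K_a = 0.6581.
The active pressure is zero where K_a γ z = 2c√K_a, so z_c = 2c/(γ√K_a) = 2×592/(99.2×0.6581) = 18.14 ft.

18.1 ft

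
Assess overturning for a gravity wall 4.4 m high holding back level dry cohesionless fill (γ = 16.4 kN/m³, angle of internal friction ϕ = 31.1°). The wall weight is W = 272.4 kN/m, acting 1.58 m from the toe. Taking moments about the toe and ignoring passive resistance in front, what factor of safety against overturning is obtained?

5.80

K_a = tan²(45° − 31.1°/2) = 0.3188.
P_a = ½K_aγH² = 0.5×0.3188×16.4×4.4² = 50.61 kN/m, acting at H/3 = 1.467 m above the base.
Overturning moment M_o = P_a × H/3 = 50.61 × 1.467 = 74.23.
Resisting moment M_r = W × 1.58 = 272.4 × 1.58 = 430.4.
FS_overturning = M_r/M_o = 430.4/74.23 = 5.798.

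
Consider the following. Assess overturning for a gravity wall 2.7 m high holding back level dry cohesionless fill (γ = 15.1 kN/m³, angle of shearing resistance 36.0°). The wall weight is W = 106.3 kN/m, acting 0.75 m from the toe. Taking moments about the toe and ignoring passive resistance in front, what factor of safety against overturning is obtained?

6.20

K_a = tan²(45° − 36.0°/2) = 0.2596.
P_a = ½K_aγH² = 0.5×0.2596×15.1×2.7² = 14.29 kN/m, acting at H/3 = 0.9000 m above the base.
Overturning moment M_o = P_a × H/3 = 14.29 × 0.9000 = 12.86.
Resisting moment M_r = W × 0.75 = 106.3 × 0.75 = 79.72.
FS_overturning = M_r/M_o = 79.72/12.86 = 6.199.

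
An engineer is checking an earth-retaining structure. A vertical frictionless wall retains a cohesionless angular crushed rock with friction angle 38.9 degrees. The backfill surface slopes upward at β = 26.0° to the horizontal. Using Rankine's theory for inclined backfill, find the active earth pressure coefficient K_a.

K_a = cos β · (cos β − √(cos²β − cos²φ)) / (cos β + √(cos²β − cos²φ)).
cos β = 0.8988, cos φ = 0.7782, √(cos²β − cos²φ) = 0.4496.
K_a = 0.8988 × (0.8988 − 0.4496)/(0.8988 + 0.4496) = 0.2994.

0.299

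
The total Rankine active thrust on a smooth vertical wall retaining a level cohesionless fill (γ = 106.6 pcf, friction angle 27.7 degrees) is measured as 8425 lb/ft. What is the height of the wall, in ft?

K_a = 0.3653. P_a = ½ K_a γ H² ⇒ H = √(2P_a/(K_a γ)).
H = √(2×8425/(0.3653×106.6)) = 20.80 ft.

20.8 ft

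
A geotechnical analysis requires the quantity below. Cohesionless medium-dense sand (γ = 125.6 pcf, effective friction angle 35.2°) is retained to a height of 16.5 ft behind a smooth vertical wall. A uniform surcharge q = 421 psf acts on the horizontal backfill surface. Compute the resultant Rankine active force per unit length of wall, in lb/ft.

6460 lb/ft

K_a = tan²(45° − φ/2) = 0.2687.
Soil triangle: ½ K_a γ H² = 0.5×0.2687×125.6×16.5² = 4594 lb/ft.
Surcharge rectangle: K_a q H = 0.2687×421×16.5 = 1866 lb/ft.
Total = 4594 + 1866 = 6460 lb/ft.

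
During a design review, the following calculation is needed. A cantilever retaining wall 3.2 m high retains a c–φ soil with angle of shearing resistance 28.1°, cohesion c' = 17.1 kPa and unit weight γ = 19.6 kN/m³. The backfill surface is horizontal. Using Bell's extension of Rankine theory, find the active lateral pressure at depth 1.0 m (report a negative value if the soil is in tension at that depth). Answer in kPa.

-13.5 kPa

K_a = (1 − sin φ)/(1 + sin φ) = 0.3596.
σ_a = K_a γ z − 2c√K_a = 0.3596×19.6×1.0 − 2×17.1×0.5997 = -13.46 kPa.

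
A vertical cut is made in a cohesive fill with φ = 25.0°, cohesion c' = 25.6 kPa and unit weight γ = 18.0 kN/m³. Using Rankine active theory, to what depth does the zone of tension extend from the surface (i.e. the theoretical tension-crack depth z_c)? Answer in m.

4.46 m

K_a = tan²(45° − 25.0°/2) = 0.4059; √K_a = 0.6371.
The active pressure is zero where K_a γ z = 2c√K_a, so z_c = 2c/(γ√K_a) = 2×25.6/(18.0×0.6371) = 4.465 m.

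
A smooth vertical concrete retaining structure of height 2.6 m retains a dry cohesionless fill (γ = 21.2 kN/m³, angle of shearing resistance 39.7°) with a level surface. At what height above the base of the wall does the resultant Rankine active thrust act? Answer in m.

K_a = 0.2204.
The pressure distribution is triangular, so the resultant acts at H/3 above the base = 2.6/3 = 0.8667 m.

0.867 m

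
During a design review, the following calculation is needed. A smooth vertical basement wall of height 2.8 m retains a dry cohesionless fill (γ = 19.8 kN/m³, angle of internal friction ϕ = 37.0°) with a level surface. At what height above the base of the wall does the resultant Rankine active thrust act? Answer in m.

K_a = 0.2486.
The pressure distribution is triangular, so the resultant acts at H/3 above the base = 2.8/3 = 0.9333 m.

0.933 m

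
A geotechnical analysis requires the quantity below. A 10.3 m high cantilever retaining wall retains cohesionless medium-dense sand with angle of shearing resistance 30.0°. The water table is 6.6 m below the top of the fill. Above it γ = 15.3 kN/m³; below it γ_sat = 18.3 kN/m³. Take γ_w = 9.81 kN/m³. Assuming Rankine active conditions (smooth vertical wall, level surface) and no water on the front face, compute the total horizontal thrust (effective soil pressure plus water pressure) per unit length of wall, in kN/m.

K_a = tan²(45° − φ/2) = 0.3333.
γ' = 18.3 − 9.81 = 8.490 kN/m³. Depth below WT = 3.7 m.
σ'_h at WT = K_a γ d_w = 33.66 kPa; at base = 33.66 + K_a γ' × 3.7 = 44.13 kPa.
P₁ (0–6.6 m) = ½×33.66×6.6 = 111.1. P₂ (6.6–10.3 m) = ½(33.66+44.13)×3.7 = 143.9.
P_w = ½ γ_w h₂² = 0.5×9.81×3.7² = 67.15. Total = 111.1+143.9+67.15 = 322.1 kN/m.

322 kN/m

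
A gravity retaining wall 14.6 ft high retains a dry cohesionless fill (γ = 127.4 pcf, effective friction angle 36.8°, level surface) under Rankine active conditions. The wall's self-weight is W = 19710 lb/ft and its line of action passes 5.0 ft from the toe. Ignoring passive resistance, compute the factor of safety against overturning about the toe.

5.95

K_a = tan²(45° − 36.8°/2) = 0.2508.
P_a = ½K_aγH² = 0.5×0.2508×127.4×14.6² = 3405 lb/ft, acting at H/3 = 4.867 ft above the base.
Overturning moment M_o = P_a × H/3 = 3405 × 4.867 = 16570.
Resisting moment M_r = W × 5.0 = 19710 × 5.0 = 98550.
FS_overturning = M_r/M_o = 98550/16570 = 5.947.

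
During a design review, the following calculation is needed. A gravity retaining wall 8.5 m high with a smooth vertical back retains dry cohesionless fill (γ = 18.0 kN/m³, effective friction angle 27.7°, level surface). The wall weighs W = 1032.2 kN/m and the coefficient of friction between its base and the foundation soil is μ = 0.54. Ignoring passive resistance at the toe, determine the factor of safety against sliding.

K_a = tan²(45° − 27.7°/2) = 0.3653.
P_a = ½K_aγH² = 0.5×0.3653×18.0×8.5² = 237.6 kN/m, acting at H/3 = 2.833 m above the base.
FS_sliding = μW / P_a = 0.54×1032.2 / 237.6 = 2.346.

2.35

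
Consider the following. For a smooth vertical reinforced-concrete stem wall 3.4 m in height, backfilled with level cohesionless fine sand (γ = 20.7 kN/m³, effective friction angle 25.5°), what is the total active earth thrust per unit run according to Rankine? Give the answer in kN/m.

47.6 kN/m

K_a = tan²(45° − φ/2) = 0.3981.
P_a = ½ K_a γ H² = 0.5 × 0.3981 × 20.7 × 3.4² = 47.63 kN/m.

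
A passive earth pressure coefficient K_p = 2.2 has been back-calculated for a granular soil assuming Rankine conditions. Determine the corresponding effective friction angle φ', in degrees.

K_p = (1+sin φ)/(1−sin φ) ⇒ sin φ = (K_p − 1)/(K_p + 1) = 0.3750.
φ = arcsin(0.3750) = 22.02°.

22.0°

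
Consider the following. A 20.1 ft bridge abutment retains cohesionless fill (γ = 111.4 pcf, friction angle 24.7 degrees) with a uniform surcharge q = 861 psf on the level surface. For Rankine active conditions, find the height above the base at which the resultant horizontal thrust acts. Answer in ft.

K_a = 0.4106.
Triangular part P₁ = ½K_aγH² = 9239 at H/3 = 6.700 ft; rectangular part P₂ = K_a q H = 7105 at H/2 = 10.05 ft.
ȳ = (P₁·6.700 + P₂·10.05)/(P₁+P₂) = 8.156 ft.

8.16 ft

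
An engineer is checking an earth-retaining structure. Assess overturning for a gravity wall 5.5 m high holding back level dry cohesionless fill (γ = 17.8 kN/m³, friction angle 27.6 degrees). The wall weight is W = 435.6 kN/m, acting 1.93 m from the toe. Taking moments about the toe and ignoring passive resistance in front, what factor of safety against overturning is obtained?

K_a = tan²(45° − 27.6°/2) = 0.3668.
P_a = ½K_aγH² = 0.5×0.3668×17.8×5.5² = 98.75 kN/m, acting at H/3 = 1.833 m above the base.
Overturning moment M_o = P_a × H/3 = 98.75 × 1.833 = 181.0.
Resisting moment M_r = W × 1.93 = 435.6 × 1.93 = 840.7.
FS_overturning = M_r/M_o = 840.7/181.0 = 4.644.

4.64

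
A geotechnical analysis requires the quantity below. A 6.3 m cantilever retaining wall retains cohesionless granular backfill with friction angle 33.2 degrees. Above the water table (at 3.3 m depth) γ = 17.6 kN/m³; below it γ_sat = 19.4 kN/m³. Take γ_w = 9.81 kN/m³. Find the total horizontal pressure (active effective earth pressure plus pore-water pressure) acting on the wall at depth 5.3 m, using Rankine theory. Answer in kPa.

42.2 kPa

K_a = (1 − sin φ)/(1 + sin φ) = 0.2924.
γ' = 19.4 − 9.81 = 9.590 kN/m³.
Effective vertical stress at 5.3 m: σ'_v = 17.6×3.3 + 9.590×2.00 = 77.26 kPa.
σ'_h = K_a σ'_v = 0.2924 × 77.26 = 22.59 kPa; u = γ_w × 2.00 = 19.62 kPa.
Total σ_h = 22.59 + 19.62 = 42.21 kPa.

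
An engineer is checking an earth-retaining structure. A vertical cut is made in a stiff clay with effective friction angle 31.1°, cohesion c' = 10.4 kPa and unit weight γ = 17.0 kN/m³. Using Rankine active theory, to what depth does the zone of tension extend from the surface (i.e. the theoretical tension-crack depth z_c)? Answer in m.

2.17 m

K_a = tan²(45° − 31.1°/2) = 0.3188; √K_a = 0.5646.
The active pressure is zero where K_a γ z = 2c√K_a, so z_c = 2c/(γ√K_a) = 2×10.4/(17.0×0.5646) = 2.167 m.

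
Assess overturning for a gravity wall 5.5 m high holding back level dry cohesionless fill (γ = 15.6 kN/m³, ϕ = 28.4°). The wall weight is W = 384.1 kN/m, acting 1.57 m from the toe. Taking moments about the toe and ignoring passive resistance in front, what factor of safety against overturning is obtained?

3.92

K_a = tan²(45° − 28.4°/2) = 0.3554.
P_a = ½K_aγH² = 0.5×0.3554×15.6×5.5² = 83.85 kN/m, acting at H/3 = 1.833 m above the base.
Overturning moment M_o = P_a × H/3 = 83.85 × 1.833 = 153.7.
Resisting moment M_r = W × 1.57 = 384.1 × 1.57 = 603.0.
FS_overturning = M_r/M_o = 603.0/153.7 = 3.923.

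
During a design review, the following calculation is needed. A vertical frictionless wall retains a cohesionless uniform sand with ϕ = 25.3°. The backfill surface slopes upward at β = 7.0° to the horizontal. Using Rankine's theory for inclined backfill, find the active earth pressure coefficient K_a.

0.413

K_a = cos β · (cos β − √(cos²β − cos²φ)) / (cos β + √(cos²β − cos²φ)).
cos β = 0.9925, cos φ = 0.9041, √(cos²β − cos²φ) = 0.4096.
K_a = 0.9925 × (0.9925 − 0.4096)/(0.9925 + 0.4096) = 0.4126.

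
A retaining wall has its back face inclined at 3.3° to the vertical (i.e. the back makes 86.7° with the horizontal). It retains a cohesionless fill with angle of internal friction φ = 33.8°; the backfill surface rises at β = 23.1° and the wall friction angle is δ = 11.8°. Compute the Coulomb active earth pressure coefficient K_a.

K_a = sin²(α+φ) / [sin²α · sin(α−δ) · (1 + √{sin(φ+δ)sin(φ−β) / (sin(α−δ)sin(α+β))})²].
With α = 86.7°, φ = 33.8°, δ = 11.8°, β = 23.1°: K_a = 0.4039.

0.404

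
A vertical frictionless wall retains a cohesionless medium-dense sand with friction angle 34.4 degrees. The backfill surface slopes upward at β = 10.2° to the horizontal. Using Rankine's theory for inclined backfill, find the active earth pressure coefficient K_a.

K_a = cos β · (cos β − √(cos²β − cos²φ)) / (cos β + √(cos²β − cos²φ)).
cos β = 0.9842, cos φ = 0.8251, √(cos²β − cos²φ) = 0.5365.
K_a = 0.9842 × (0.9842 − 0.5365)/(0.9842 + 0.5365) = 0.2898.

0.290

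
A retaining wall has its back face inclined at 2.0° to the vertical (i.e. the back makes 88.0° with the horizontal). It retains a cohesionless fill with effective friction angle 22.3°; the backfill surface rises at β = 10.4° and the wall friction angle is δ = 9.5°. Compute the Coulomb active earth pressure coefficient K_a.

0.504

K_a = sin²(α+φ) / [sin²α · sin(α−δ) · (1 + √{sin(φ+δ)sin(φ−β) / (sin(α−δ)sin(α+β))})²].
With α = 88.0°, φ = 22.3°, δ = 9.5°, β = 10.4°: K_a = 0.5044.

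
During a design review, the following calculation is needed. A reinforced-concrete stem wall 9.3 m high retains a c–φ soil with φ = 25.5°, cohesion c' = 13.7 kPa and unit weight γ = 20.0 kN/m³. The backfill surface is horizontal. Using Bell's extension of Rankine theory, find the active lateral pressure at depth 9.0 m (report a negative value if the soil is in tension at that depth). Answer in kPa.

54.4 kPa

K_a = (1 − sin φ)/(1 + sin φ) = 0.3981.
σ_a = K_a γ z − 2c√K_a = 0.3981×20.0×9.0 − 2×13.7×0.6310 = 54.37 kPa.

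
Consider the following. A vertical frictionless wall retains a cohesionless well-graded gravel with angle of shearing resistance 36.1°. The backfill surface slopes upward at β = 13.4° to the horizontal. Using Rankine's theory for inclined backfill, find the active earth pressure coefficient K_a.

K_a = cos β · (cos β − √(cos²β − cos²φ)) / (cos β + √(cos²β − cos²φ)).
cos β = 0.9728, cos φ = 0.8080, √(cos²β − cos²φ) = 0.5417.
K_a = 0.9728 × (0.9728 − 0.5417)/(0.9728 + 0.5417) = 0.2769.

0.277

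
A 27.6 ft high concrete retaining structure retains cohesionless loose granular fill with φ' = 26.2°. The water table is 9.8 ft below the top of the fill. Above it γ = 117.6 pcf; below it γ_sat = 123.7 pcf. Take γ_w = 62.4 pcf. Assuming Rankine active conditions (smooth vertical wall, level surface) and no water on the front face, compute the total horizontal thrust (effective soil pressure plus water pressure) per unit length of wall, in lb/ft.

23800 lb/ft

K_a = tan²(45° − φ/2) = 0.3874.
γ' = 123.7 − 62.4 = 61.30 pcf. Depth below WT = 17.8 ft.
σ'_h at WT = K_a γ d_w = 446.5 psf; at base = 446.5 + K_a γ' × 17.8 = 869.3 psf.
P₁ (0–9.8 ft) = ½×446.5×9.8 = 2188. P₂ (9.8–27.6 ft) = ½(446.5+869.3)×17.8 = 11710.
P_w = ½ γ_w h₂² = 0.5×62.4×17.8² = 9885. Total = 2188+11710+9885 = 23780 lb/ft.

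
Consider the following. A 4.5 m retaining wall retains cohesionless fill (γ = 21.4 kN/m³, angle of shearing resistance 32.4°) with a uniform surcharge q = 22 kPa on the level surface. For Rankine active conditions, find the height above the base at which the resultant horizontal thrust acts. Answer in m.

K_a = 0.3022.
Triangular part P₁ = ½K_aγH² = 65.49 at H/3 = 1.500 m; rectangular part P₂ = K_a q H = 29.92 at H/2 = 2.250 m.
ȳ = (P₁·1.500 + P₂·2.250)/(P₁+P₂) = 1.735 m.

1.74 m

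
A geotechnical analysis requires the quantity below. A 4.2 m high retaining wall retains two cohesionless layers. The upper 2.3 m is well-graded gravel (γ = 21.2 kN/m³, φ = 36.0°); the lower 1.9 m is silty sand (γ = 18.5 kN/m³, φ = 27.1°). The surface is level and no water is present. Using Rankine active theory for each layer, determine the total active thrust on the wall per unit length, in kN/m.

61.7 kN/m

K_a1 = tan²(45°−36.0°/2) = 0.2596; K_a2 = tan²(45°−27.1°/2) = 0.3741.
Layer 1: σ at base = K_a1 γ₁ h₁ = 12.66 kPa; P₁ = ½×12.66×2.3 = 14.56.
Layer 2: σ_v at top = γ₁h₁ = 48.76; σ_h top = K_a2×48.76 = 18.24; σ_h base = K_a2×(48.76+18.5×1.9) = 31.39.
P₂ = ½(18.24+31.39)×1.9 = 47.14. Total P_a = 14.56+47.14 = 61.70 kN/m.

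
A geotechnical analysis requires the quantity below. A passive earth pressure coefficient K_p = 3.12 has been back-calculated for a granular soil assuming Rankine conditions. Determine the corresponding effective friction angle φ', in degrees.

31.0°

K_p = (1+sin φ)/(1−sin φ) ⇒ sin φ = (K_p − 1)/(K_p + 1) = 0.5146.
φ = arcsin(0.5146) = 30.97°.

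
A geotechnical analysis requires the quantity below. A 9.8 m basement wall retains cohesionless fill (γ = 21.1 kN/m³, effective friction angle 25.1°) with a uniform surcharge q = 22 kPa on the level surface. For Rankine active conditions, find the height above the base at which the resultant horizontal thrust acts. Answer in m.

K_a = 0.4043.
Triangular part P₁ = ½K_aγH² = 409.6 at H/3 = 3.267 m; rectangular part P₂ = K_a q H = 87.17 at H/2 = 4.900 m.
ȳ = (P₁·3.267 + P₂·4.900)/(P₁+P₂) = 3.553 m.

3.55 m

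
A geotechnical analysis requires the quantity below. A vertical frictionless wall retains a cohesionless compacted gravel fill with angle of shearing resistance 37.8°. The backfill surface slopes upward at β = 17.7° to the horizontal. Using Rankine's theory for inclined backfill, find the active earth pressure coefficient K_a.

K_a = cos β · (cos β − √(cos²β − cos²φ)) / (cos β + √(cos²β − cos²φ)).
cos β = 0.9527, cos φ = 0.7902, √(cos²β − cos²φ) = 0.5322.
K_a = 0.9527 × (0.9527 − 0.5322)/(0.9527 + 0.5322) = 0.2698.

0.270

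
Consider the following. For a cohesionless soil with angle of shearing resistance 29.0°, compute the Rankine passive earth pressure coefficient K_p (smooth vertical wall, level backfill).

K_p = (1 + sin φ)/(1 − sin φ) = tan²(45° + 29.0°/2) = 2.882.

2.88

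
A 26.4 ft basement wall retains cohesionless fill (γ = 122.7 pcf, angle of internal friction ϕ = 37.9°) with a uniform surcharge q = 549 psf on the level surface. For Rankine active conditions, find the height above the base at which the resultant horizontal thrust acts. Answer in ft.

9.91 ft

K_a = 0.2389.
Triangular part P₁ = ½K_aγH² = 10220 at H/3 = 8.800 ft; rectangular part P₂ = K_a q H = 3463 at H/2 = 13.20 ft.
ȳ = (P₁·8.800 + P₂·13.20)/(P₁+P₂) = 9.914 ft.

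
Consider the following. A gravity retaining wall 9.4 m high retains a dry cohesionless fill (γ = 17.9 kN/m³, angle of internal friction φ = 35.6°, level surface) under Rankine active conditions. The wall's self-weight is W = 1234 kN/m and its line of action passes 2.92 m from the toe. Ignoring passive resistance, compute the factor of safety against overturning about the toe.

5.51

K_a = tan²(45° − 35.6°/2) = 0.2641.
P_a = ½K_aγH² = 0.5×0.2641×17.9×9.4² = 208.9 kN/m, acting at H/3 = 3.133 m above the base.
Overturning moment M_o = P_a × H/3 = 208.9 × 3.133 = 654.5.
Resisting moment M_r = W × 2.92 = 1234 × 2.92 = 3603.
FS_overturning = M_r/M_o = 3603/654.5 = 5.506.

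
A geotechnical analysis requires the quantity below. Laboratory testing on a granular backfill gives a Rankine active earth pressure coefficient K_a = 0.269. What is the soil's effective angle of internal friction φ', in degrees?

K_a = tan²(45° − φ/2) ⇒ 45° − φ/2 = arctan(√0.269) = 27.41°.
φ = 2(45° − 27.41°) = 35.17°.

35.2°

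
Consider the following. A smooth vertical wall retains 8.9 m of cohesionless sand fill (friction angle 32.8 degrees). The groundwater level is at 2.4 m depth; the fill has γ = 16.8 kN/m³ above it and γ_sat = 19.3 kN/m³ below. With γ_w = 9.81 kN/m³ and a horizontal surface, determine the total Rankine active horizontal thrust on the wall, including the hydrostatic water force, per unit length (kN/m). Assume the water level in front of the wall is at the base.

K_a = tan²(45° − φ/2) = 0.2973.
γ' = 19.3 − 9.81 = 9.490 kN/m³. Depth below WT = 6.5 m.
σ'_h at WT = K_a γ d_w = 11.99 kPa; at base = 11.99 + K_a γ' × 6.5 = 30.32 kPa.
P₁ (0–2.4 m) = ½×11.99×2.4 = 14.38. P₂ (2.4–8.9 m) = ½(11.99+30.32)×6.5 = 137.5.
P_w = ½ γ_w h₂² = 0.5×9.81×6.5² = 207.2. Total = 14.38+137.5+207.2 = 359.1 kN/m.

359 kN/m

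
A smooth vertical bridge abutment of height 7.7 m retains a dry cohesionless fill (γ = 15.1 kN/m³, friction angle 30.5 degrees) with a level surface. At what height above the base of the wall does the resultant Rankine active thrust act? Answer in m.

2.57 m

K_a = 0.3267.
The pressure distribution is triangular, so the resultant acts at H/3 above the base = 7.7/3 = 2.567 m.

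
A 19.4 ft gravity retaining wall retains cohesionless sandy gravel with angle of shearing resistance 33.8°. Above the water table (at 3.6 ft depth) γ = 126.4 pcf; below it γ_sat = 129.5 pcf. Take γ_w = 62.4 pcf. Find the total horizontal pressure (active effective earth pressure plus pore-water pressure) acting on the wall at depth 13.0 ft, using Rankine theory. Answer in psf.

K_a = (1 − sin φ)/(1 + sin φ) = 0.2851.
γ' = 129.5 − 62.4 = 67.10 pcf.
Effective vertical stress at 13.0 ft: σ'_v = 126.4×3.6 + 67.10×9.40 = 1086 psf.
σ'_h = K_a σ'_v = 0.2851 × 1086 = 309.6 psf; u = γ_w × 9.40 = 586.6 psf.
Total σ_h = 309.6 + 586.6 = 896.1 psf.

896 psf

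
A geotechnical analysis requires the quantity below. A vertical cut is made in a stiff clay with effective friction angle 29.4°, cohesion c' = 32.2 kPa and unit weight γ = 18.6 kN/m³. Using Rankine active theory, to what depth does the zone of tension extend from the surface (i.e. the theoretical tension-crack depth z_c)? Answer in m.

K_a = tan²(45° − 29.4°/2) = 0.3415; √K_a = 0.5844.
The active pressure is zero where K_a γ z = 2c√K_a, so z_c = 2c/(γ√K_a) = 2×32.2/(18.6×0.5844) = 5.925 m.

5.93 m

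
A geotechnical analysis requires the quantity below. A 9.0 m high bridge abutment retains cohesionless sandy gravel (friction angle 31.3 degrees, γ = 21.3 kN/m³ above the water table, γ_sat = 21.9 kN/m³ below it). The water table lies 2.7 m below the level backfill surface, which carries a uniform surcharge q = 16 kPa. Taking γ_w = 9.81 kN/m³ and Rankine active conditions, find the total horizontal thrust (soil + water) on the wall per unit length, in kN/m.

K_a = tan²(45° − φ/2) = 0.3162.
γ' = 21.9 − 9.81 = 12.09 kN/m³. h₂ = H − d_w = 6.3 m.
σ'_h: at surface K_a·q = 5.059; at WT K_a(q+γd_w) = 23.24; at base K_a(q+γd_w+γ'h₂) = 47.33 kPa.
P₁ = ½(5.059+23.24)×2.7 = 38.21; P₂ = ½(23.24+47.33)×6.3 = 222.3; P_w = ½γ_w h₂² = 194.7.
Total = 38.21+222.3+194.7 = 455.2 kN/m.

455 kN/m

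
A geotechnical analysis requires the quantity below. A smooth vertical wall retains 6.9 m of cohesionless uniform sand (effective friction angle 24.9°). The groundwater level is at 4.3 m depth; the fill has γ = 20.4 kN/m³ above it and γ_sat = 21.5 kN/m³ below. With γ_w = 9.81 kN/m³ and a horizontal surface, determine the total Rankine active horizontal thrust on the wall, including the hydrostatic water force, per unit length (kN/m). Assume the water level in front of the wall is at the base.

K_a = tan²(45° − φ/2) = 0.4074.
γ' = 21.5 − 9.81 = 11.69 kN/m³. Depth below WT = 2.6 m.
σ'_h at WT = K_a γ d_w = 35.74 kPa; at base = 35.74 + K_a γ' × 2.6 = 48.12 kPa.
P₁ (0–4.3 m) = ½×35.74×4.3 = 76.84. P₂ (4.3–6.9 m) = ½(35.74+48.12)×2.6 = 109.0.
P_w = ½ γ_w h₂² = 0.5×9.81×2.6² = 33.16. Total = 76.84+109.0+33.16 = 219.0 kN/m.

219 kN/m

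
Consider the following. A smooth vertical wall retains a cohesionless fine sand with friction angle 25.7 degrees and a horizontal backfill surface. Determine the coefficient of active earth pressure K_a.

K_a = (1 − sin φ)/(1 + sin φ) = (1 − sin 25.7°)/(1 + sin 25.7°) = 0.3950.

0.395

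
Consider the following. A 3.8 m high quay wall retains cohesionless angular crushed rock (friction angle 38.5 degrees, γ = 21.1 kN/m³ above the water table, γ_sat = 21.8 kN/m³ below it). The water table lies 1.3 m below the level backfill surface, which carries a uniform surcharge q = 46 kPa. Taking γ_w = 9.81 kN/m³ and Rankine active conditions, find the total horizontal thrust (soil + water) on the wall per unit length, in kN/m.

100 kN/m

K_a = tan²(45° − φ/2) = 0.2327.
γ' = 21.8 − 9.81 = 11.99 kN/m³. h₂ = H − d_w = 2.5 m.
σ'_h: at surface K_a·q = 10.70; at WT K_a(q+γd_w) = 17.08; at base K_a(q+γd_w+γ'h₂) = 24.06 kPa.
P₁ = ½(10.70+17.08)×1.3 = 18.06; P₂ = ½(17.08+24.06)×2.5 = 51.43; P_w = ½γ_w h₂² = 30.66.
Total = 18.06+51.43+30.66 = 100.1 kN/m.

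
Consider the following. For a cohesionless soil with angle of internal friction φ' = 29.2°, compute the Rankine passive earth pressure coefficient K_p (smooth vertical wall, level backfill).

K_p = (1 + sin φ)/(1 − sin φ) = tan²(45° + 29.2°/2) = 2.905.

2.91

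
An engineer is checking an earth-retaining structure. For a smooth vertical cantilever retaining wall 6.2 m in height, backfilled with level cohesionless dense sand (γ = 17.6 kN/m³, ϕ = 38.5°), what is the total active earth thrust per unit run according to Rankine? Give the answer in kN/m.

K_a = tan²(45° − φ/2) = 0.2327.
P_a = ½ K_a γ H² = 0.5 × 0.2327 × 17.6 × 6.2² = 78.70 kN/m.

78.7 kN/m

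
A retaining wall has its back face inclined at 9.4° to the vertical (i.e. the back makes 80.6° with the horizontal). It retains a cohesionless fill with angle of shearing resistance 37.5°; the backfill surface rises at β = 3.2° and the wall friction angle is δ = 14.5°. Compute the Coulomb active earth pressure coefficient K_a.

0.303

K_a = sin²(α+φ) / [sin²α · sin(α−δ) · (1 + √{sin(φ+δ)sin(φ−β) / (sin(α−δ)sin(α+β))})²].
With α = 80.6°, φ = 37.5°, δ = 14.5°, β = 3.2°: K_a = 0.3029.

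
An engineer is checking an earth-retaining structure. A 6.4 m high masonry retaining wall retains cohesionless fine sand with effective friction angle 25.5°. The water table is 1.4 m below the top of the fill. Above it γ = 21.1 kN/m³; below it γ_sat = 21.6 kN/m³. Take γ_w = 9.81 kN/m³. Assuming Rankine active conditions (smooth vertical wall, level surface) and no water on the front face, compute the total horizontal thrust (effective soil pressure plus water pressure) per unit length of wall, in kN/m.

248 kN/m

K_a = tan²(45° − φ/2) = 0.3981.
γ' = 21.6 − 9.81 = 11.79 kN/m³. Depth below WT = 5.0 m.
σ'_h at WT = K_a γ d_w = 11.76 kPa; at base = 11.76 + K_a γ' × 5.0 = 35.23 kPa.
P₁ (0–1.4 m) = ½×11.76×1.4 = 8.232. P₂ (1.4–6.4 m) = ½(11.76+35.23)×5.0 = 117.5.
P_w = ½ γ_w h₂² = 0.5×9.81×5.0² = 122.6. Total = 8.232+117.5+122.6 = 248.3 kN/m.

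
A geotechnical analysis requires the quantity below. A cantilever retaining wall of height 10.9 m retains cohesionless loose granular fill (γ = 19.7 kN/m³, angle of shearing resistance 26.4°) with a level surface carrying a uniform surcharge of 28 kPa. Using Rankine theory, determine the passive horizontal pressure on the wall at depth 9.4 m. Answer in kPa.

K_p = (1 + sin φ)/(1 − sin φ) = 2.601.
σ_v = γz + q = 19.7 × 9.4 + 28 = 213.2 kPa.
σ_h = K_p σ_v = 2.601 × 213.2 = 554.5 kPa.

555 kPa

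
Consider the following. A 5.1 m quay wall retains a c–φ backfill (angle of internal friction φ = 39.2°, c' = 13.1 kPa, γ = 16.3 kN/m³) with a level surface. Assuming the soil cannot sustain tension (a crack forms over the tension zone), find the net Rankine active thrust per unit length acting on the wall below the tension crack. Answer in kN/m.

K_a = 0.2255; √K_a = 0.4748.
Tension-crack depth z_c = 2c/(γ√K_a) = 2×13.1/(16.3×0.4748) = 3.385 m.
σ_a at base = K_a γ H − 2c√K_a = 0.2255×16.3×5.1 − 2×13.1×0.4748 = 6.302 kPa.
P_a = ½ × 6.302 × (H − z_c) = 0.5×6.302×1.715 = 5.404 kN/m.

5.40 kN/m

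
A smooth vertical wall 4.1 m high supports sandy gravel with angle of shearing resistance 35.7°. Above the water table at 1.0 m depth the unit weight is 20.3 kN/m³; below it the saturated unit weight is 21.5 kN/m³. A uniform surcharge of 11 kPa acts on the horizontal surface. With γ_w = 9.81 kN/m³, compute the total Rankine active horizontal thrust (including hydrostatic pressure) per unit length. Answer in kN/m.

93.0 kN/m

K_a = tan²(45° − φ/2) = 0.2630.
γ' = 21.5 − 9.81 = 11.69 kN/m³. h₂ = H − d_w = 3.1 m.
σ'_h: at surface K_a·q = 2.893; at WT K_a(q+γd_w) = 8.232; at base K_a(q+γd_w+γ'h₂) = 17.76 kPa.
P₁ = ½(2.893+8.232)×1.0 = 5.562; P₂ = ½(8.232+17.76)×3.1 = 40.29; P_w = ½γ_w h₂² = 47.14.
Total = 5.562+40.29+47.14 = 92.99 kN/m.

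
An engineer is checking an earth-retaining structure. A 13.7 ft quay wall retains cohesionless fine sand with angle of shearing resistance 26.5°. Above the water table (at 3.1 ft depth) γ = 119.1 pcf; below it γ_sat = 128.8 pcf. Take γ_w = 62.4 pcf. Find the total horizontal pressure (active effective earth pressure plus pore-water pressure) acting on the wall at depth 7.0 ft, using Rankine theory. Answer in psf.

K_a = (1 − sin φ)/(1 + sin φ) = 0.3829.
γ' = 128.8 − 62.4 = 66.40 pcf.
Effective vertical stress at 7.0 ft: σ'_v = 119.1×3.1 + 66.40×3.90 = 628.2 psf.
σ'_h = K_a σ'_v = 0.3829 × 628.2 = 240.5 psf; u = γ_w × 3.90 = 243.4 psf.
Total σ_h = 240.5 + 243.4 = 483.9 psf.

484 psf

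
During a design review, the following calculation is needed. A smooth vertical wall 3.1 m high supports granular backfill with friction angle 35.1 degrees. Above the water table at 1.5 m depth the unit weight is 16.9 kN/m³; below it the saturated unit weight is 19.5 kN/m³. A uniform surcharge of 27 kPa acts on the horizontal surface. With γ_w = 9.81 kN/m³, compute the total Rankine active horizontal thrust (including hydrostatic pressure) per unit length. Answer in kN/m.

K_a = tan²(45° − φ/2) = 0.2698.
γ' = 19.5 − 9.81 = 9.690 kN/m³. h₂ = H − d_w = 1.6 m.
σ'_h: at surface K_a·q = 7.286; at WT K_a(q+γd_w) = 14.13; at base K_a(q+γd_w+γ'h₂) = 18.31 kPa.
P₁ = ½(7.286+14.13)×1.5 = 16.06; P₂ = ½(14.13+18.31)×1.6 = 25.95; P_w = ½γ_w h₂² = 12.56.
Total = 16.06+25.95+12.56 = 54.56 kN/m.

54.6 kN/m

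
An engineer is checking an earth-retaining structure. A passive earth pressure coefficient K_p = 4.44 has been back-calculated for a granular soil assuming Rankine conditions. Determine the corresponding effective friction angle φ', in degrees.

K_p = (1+sin φ)/(1−sin φ) ⇒ sin φ = (K_p − 1)/(K_p + 1) = 0.6324.
φ = arcsin(0.6324) = 39.22°.

39.2°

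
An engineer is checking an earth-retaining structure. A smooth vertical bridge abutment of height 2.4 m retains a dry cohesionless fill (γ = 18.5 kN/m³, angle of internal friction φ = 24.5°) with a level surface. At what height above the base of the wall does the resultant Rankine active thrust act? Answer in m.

K_a = 0.4137.
The pressure distribution is triangular, so the resultant acts at H/3 above the base = 2.4/3 = 0.8000 m.

0.800 m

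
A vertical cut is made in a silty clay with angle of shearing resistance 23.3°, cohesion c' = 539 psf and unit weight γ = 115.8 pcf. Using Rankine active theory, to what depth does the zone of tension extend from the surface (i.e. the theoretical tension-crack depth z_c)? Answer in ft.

14.1 ft

K_a = tan²(45° − 23.3°/2) = 0.4331; √K_a = 0.6581.
The active pressure is zero where K_a γ z = 2c√K_a, so z_c = 2c/(γ√K_a) = 2×539/(115.8×0.6581) = 14.14 ft.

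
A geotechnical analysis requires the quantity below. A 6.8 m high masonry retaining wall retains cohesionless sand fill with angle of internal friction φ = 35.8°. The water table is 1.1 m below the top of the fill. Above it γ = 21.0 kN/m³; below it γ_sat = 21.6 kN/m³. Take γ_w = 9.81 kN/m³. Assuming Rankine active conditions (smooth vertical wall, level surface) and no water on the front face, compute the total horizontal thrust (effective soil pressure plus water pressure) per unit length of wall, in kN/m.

K_a = tan²(45° − φ/2) = 0.2619.
γ' = 21.6 − 9.81 = 11.79 kN/m³. Depth below WT = 5.7 m.
σ'_h at WT = K_a γ d_w = 6.049 kPa; at base = 6.049 + K_a γ' × 5.7 = 23.65 kPa.
P₁ (0–1.1 m) = ½×6.049×1.1 = 3.327. P₂ (1.1–6.8 m) = ½(6.049+23.65)×5.7 = 84.63.
P_w = ½ γ_w h₂² = 0.5×9.81×5.7² = 159.4. Total = 3.327+84.63+159.4 = 247.3 kN/m.

247 kN/m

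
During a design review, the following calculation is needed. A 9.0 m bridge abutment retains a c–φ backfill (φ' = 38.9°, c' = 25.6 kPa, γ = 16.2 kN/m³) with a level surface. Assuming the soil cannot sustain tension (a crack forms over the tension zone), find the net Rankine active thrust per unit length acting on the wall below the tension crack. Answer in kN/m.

10.6 kN/m

K_a = 0.2285; √K_a = 0.4780.
Tension-crack depth z_c = 2c/(γ√K_a) = 2×25.6/(16.2×0.4780) = 6.611 m.
σ_a at base = K_a γ H − 2c√K_a = 0.2285×16.2×9.0 − 2×25.6×0.4780 = 8.844 kPa.
P_a = ½ × 8.844 × (H − z_c) = 0.5×8.844×2.389 = 10.56 kN/m.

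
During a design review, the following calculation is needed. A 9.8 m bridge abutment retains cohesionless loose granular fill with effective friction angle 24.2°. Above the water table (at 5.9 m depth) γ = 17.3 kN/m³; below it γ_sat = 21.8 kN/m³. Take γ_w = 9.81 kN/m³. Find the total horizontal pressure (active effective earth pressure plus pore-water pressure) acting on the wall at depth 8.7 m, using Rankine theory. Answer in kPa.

84.2 kPa

K_a = (1 − sin φ)/(1 + sin φ) = 0.4185.
γ' = 21.8 − 9.81 = 11.99 kN/m³.
Effective vertical stress at 8.7 m: σ'_v = 17.3×5.9 + 11.99×2.80 = 135.6 kPa.
σ'_h = K_a σ'_v = 0.4185 × 135.6 = 56.77 kPa; u = γ_w × 2.80 = 27.47 kPa.
Total σ_h = 56.77 + 27.47 = 84.24 kPa.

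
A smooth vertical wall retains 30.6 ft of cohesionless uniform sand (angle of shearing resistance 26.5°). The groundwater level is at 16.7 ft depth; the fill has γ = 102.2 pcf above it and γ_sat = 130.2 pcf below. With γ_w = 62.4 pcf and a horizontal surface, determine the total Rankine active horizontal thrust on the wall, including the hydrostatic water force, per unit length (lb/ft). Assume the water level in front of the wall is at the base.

23100 lb/ft

K_a = tan²(45° − φ/2) = 0.3829.
γ' = 130.2 − 62.4 = 67.80 pcf. Depth below WT = 13.9 ft.
σ'_h at WT = K_a γ d_w = 653.6 psf; at base = 653.6 + K_a γ' × 13.9 = 1014 psf.
P₁ (0–16.7 ft) = ½×653.6×16.7 = 5457. P₂ (16.7–30.6 ft) = ½(653.6+1014)×13.9 = 11590.
P_w = ½ γ_w h₂² = 0.5×62.4×13.9² = 6028. Total = 5457+11590+6028 = 23080 lb/ft.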